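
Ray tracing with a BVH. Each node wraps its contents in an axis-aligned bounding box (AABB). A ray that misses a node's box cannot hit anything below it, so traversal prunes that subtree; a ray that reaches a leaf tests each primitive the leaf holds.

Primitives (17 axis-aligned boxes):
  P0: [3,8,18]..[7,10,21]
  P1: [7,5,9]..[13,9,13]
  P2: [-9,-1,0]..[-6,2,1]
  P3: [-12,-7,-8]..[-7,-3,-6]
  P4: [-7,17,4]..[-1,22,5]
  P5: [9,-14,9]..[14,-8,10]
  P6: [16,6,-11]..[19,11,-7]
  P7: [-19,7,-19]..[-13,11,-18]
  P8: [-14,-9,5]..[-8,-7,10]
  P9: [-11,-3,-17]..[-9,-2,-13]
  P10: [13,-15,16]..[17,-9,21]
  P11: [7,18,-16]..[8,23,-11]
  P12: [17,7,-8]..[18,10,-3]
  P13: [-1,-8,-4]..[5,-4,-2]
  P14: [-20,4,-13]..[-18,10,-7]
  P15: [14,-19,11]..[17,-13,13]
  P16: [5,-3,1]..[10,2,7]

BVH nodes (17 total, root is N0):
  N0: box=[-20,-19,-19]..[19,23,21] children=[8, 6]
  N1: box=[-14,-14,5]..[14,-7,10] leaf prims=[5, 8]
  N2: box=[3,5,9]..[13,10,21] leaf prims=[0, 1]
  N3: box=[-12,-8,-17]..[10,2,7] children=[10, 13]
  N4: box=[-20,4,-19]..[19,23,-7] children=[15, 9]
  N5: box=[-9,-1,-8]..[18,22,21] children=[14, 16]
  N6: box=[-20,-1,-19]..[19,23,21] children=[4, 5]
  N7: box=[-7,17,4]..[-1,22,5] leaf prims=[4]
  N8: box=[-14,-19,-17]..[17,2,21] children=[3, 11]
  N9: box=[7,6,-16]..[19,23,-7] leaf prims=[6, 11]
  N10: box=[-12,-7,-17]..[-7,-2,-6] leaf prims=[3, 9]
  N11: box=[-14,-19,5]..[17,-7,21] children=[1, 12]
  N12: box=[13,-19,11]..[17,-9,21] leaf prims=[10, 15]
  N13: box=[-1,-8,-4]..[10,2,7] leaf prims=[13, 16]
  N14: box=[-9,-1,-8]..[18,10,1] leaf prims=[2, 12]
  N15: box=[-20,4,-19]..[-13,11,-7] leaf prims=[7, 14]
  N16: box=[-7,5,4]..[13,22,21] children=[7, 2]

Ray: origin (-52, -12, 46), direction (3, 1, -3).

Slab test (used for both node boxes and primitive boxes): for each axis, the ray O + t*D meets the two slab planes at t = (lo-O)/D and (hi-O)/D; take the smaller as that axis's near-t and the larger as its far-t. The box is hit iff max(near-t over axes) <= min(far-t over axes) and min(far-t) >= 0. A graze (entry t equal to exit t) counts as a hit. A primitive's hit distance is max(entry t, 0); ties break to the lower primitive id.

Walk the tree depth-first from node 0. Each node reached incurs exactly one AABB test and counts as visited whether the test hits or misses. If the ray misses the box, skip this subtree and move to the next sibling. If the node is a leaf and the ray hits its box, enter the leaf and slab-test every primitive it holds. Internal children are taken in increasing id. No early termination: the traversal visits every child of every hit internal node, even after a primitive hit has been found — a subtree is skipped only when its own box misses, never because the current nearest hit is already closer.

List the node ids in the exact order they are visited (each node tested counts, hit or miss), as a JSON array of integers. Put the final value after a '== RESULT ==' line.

Trace the traversal:
N0 x:[32/3,71/3] y:[-7,35] z:[25/3,65/3] -> hit [32/3,65/3], descend [6, 8]
  N6 x:[32/3,71/3] y:[11,35] z:[25/3,65/3] -> hit [11,65/3], descend [4, 5]
    N4 x:[32/3,71/3] y:[16,35] z:[53/3,65/3] -> hit [53/3,65/3], descend [9, 15]
      N9 x:[59/3,71/3] y:[18,35] z:[53/3,62/3] -> hit [59/3,62/3] leaf, test {P6(miss), P11(miss)}
      N15 x:[32/3,13] y:[16,23] z:[53/3,65/3] -> miss, prune
    N5 x:[43/3,70/3] y:[11,34] z:[25/3,18] -> hit [43/3,18], descend [14, 16]
      N14 x:[43/3,70/3] y:[11,22] z:[15,18] -> hit [15,18] leaf, test {P2(miss), P12(miss)}
      N16 x:[15,65/3] y:[17,34] z:[25/3,14] -> miss, prune
  N8 x:[38/3,23] y:[-7,14] z:[25/3,21] -> hit [38/3,14], descend [3, 11]
    N3 x:[40/3,62/3] y:[4,14] z:[13,21] -> hit [40/3,14], descend [10, 13]
      N10 x:[40/3,15] y:[5,10] z:[52/3,21] -> miss, prune
      N13 x:[17,62/3] y:[4,14] z:[13,50/3] -> miss, prune
    N11 x:[38/3,23] y:[-7,5] z:[25/3,41/3] -> miss, prune

13 AABB tests over nodes [0, 6, 4, 9, 15, 5, 14, 16, 8, 3, 10, 13, 11]; 2 leaves entered; closest miss.

== RESULT ==
[0, 6, 4, 9, 15, 5, 14, 16, 8, 3, 10, 13, 11]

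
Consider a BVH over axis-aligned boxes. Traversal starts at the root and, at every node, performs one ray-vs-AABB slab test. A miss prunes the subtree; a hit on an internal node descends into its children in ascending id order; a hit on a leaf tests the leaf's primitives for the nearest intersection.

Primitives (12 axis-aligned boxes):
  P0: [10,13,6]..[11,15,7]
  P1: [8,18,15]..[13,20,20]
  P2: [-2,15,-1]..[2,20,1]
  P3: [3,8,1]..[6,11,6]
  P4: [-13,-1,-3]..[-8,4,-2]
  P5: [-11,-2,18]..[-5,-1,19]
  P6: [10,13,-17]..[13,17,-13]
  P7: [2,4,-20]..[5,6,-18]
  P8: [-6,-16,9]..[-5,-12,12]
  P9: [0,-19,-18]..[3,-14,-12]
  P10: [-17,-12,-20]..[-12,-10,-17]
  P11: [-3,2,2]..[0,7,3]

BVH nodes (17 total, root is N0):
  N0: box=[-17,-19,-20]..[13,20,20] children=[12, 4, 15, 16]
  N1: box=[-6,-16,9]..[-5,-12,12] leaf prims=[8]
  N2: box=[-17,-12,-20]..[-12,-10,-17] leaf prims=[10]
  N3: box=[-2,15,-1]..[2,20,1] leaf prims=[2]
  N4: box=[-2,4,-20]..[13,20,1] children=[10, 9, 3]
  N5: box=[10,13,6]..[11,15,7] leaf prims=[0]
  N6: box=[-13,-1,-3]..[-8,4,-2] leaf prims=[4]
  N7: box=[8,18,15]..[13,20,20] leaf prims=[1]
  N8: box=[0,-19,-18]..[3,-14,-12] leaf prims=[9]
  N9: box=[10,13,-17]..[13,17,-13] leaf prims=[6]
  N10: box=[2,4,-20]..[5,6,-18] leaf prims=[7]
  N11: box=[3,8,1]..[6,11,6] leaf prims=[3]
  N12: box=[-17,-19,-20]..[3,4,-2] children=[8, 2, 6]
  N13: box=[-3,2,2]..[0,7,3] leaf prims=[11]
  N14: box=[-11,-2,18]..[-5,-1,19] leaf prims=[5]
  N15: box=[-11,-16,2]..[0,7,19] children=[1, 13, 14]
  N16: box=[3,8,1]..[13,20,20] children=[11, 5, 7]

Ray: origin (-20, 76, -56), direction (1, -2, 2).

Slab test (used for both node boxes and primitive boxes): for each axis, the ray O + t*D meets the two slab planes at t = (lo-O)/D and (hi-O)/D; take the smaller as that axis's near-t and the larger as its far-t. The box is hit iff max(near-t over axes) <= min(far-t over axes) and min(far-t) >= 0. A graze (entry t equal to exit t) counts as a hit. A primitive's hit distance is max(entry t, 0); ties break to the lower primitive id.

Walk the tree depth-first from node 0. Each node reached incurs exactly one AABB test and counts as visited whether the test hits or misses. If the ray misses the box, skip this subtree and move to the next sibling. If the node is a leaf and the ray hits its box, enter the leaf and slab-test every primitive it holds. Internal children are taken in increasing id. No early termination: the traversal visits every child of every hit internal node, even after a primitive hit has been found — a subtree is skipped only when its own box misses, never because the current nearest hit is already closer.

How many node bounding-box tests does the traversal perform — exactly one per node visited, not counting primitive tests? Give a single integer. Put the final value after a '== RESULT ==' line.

Trace the traversal:
N0 x:[3,33] y:[28,95/2] z:[18,38] -> hit [28,33], descend [4, 12, 15, 16]
  N4 x:[18,33] y:[28,36] z:[18,57/2] -> hit [28,57/2], descend [3, 9, 10]
    N3 x:[18,22] y:[28,61/2] z:[55/2,57/2] -> miss, prune
    N9 x:[30,33] y:[59/2,63/2] z:[39/2,43/2] -> miss, prune
    N10 x:[22,25] y:[35,36] z:[18,19] -> miss, prune
  N12 x:[3,23] y:[36,95/2] z:[18,27] -> miss, prune
  N15 x:[9,20] y:[69/2,46] z:[29,75/2] -> miss, prune
  N16 x:[23,33] y:[28,34] z:[57/2,38] -> hit [57/2,33], descend [5, 7, 11]
    N5 x:[30,31] y:[61/2,63/2] z:[31,63/2] -> hit [31,31] leaf, test {P0@t=31}
    N7 x:[28,33] y:[28,29] z:[71/2,38] -> miss, prune
    N11 x:[23,26] y:[65/2,34] z:[57/2,31] -> miss, prune

11 AABB tests over nodes [0, 4, 3, 9, 10, 12, 15, 16, 5, 7, 11]; 1 leaf entered; closest P0.

== RESULT ==
11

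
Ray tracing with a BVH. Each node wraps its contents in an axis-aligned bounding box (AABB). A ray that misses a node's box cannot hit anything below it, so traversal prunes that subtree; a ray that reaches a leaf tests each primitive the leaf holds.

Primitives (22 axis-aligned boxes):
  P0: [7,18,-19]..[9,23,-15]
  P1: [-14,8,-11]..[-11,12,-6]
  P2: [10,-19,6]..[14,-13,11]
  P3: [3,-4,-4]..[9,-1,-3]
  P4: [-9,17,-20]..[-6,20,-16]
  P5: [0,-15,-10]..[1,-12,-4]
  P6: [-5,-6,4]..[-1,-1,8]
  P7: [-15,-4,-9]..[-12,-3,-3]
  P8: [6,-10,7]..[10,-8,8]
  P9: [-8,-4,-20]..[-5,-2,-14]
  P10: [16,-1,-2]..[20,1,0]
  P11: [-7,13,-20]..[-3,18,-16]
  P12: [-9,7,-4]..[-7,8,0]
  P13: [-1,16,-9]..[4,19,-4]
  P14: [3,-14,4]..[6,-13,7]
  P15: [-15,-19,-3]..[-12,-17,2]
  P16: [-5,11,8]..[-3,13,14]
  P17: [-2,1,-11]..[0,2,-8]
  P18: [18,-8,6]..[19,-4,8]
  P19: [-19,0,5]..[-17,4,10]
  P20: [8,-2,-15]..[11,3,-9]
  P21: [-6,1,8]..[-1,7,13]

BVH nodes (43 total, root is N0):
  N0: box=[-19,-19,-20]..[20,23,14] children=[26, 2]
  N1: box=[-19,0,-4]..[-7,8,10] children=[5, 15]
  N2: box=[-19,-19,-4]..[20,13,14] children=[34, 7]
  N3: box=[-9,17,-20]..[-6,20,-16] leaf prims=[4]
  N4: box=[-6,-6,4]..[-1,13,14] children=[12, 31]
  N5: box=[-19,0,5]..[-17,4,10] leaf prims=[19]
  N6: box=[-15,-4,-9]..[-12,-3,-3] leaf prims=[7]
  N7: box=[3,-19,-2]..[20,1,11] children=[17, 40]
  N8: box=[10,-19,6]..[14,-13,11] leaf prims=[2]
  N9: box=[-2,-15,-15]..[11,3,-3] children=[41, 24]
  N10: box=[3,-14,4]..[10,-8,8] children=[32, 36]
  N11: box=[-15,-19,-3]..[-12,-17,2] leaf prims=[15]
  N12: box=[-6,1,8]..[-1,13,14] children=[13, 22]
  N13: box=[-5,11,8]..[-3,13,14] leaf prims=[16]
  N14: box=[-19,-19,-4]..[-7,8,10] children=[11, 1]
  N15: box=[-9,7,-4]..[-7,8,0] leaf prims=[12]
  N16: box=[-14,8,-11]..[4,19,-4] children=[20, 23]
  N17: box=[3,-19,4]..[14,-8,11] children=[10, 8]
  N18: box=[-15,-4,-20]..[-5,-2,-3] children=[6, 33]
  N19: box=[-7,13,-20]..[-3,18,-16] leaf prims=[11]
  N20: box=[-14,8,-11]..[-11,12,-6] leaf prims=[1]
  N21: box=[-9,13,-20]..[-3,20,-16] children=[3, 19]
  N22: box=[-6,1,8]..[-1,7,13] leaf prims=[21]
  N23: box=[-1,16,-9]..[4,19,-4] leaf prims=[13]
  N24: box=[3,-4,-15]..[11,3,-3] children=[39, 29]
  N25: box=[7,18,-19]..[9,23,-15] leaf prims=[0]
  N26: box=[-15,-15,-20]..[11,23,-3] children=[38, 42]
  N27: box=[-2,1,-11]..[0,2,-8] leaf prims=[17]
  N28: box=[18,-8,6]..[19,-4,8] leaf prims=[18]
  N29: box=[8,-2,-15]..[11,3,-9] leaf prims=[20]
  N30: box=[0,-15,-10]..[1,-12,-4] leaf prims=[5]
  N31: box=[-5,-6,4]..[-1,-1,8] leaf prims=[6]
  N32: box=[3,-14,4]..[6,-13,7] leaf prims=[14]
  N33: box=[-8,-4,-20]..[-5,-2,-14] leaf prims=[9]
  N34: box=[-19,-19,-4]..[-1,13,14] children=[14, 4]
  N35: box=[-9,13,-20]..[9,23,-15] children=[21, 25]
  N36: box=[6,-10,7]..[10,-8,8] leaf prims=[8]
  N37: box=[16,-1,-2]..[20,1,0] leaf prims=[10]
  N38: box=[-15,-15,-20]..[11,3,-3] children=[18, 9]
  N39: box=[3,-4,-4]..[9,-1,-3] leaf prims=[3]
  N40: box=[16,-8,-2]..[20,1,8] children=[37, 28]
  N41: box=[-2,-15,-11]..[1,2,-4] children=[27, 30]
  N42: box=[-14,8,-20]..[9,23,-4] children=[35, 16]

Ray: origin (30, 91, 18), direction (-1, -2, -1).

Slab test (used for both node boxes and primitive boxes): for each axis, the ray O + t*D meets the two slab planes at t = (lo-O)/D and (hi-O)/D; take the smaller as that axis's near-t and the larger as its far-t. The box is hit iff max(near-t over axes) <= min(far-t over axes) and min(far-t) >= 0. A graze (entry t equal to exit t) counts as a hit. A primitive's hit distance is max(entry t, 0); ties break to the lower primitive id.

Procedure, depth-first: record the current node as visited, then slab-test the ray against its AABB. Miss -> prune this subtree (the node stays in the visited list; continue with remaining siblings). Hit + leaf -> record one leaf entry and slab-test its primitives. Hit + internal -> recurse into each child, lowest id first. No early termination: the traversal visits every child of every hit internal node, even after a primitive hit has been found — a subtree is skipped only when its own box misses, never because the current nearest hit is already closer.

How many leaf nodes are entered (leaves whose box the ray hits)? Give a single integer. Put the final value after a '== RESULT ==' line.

Traverse from the root:
N0 x:[10,49] y:[34,55] z:[4,38] -> hit [34,38], descend [2, 26]
  N2 x:[10,49] y:[39,55] z:[4,22] -> miss, prune
  N26 x:[19,45] y:[34,53] z:[21,38] -> hit [34,38], descend [38, 42]
    N38 x:[19,45] y:[44,53] z:[21,38] -> miss, prune
    N42 x:[21,44] y:[34,83/2] z:[22,38] -> hit [34,38], descend [16, 35]
      N16 x:[26,44] y:[36,83/2] z:[22,29] -> miss, prune
      N35 x:[21,39] y:[34,39] z:[33,38] -> hit [34,38], descend [21, 25]
        N21 x:[33,39] y:[71/2,39] z:[34,38] -> hit [71/2,38], descend [3, 19]
          N3 x:[36,39] y:[71/2,37] z:[34,38] -> hit [36,37] leaf, test {P4@t=36}
          N19 x:[33,37] y:[73/2,39] z:[34,38] -> hit [73/2,37] leaf, test {P11@t=73/2}
        N25 x:[21,23] y:[34,73/2] z:[33,37] -> miss, prune

Visited [0, 2, 26, 38, 42, 16, 35, 21, 3, 19, 25]. Tests: 11 box, 2 leaf. Nearest: P4.

== RESULT ==
2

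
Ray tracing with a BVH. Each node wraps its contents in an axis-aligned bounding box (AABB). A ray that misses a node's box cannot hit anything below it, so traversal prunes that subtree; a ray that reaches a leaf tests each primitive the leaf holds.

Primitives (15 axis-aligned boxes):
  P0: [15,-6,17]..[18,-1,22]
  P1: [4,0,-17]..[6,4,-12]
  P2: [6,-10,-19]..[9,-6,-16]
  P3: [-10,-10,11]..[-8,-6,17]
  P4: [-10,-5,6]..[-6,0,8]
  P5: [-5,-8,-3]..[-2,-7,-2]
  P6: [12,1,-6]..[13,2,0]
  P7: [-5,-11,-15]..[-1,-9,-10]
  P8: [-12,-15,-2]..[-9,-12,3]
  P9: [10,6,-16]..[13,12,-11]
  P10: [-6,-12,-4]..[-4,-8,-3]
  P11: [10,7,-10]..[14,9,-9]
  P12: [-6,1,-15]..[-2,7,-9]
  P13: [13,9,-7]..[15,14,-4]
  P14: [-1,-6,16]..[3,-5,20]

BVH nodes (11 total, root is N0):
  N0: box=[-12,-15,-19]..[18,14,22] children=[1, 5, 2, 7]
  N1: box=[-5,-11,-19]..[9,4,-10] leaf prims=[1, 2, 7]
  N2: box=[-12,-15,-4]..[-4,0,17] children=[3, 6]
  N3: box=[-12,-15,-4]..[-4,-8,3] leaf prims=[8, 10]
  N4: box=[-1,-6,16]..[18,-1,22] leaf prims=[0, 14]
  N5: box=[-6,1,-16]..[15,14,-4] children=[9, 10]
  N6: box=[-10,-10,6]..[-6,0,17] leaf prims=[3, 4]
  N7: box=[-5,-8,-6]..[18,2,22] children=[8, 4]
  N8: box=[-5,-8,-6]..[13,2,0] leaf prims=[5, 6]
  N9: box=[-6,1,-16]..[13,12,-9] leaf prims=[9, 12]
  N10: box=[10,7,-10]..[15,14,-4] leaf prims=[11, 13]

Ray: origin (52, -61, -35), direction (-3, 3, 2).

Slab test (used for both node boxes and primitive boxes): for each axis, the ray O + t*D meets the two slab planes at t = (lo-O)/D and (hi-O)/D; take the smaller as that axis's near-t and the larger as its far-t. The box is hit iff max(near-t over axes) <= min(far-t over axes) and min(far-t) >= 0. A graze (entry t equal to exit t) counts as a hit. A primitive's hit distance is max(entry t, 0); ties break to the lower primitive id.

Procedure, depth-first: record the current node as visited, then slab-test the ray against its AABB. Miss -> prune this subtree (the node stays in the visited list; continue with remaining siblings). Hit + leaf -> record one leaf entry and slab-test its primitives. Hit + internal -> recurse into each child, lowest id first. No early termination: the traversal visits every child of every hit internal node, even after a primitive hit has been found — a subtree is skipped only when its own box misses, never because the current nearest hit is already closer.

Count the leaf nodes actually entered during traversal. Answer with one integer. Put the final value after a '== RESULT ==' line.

Walk:
N0 x:[34/3,64/3] y:[46/3,25] z:[8,57/2] -> hit [46/3,64/3], descend [1, 2, 5, 7]
  N1 x:[43/3,19] y:[50/3,65/3] z:[8,25/2] -> miss, prune
  N2 x:[56/3,64/3] y:[46/3,61/3] z:[31/2,26] -> hit [56/3,61/3], descend [3, 6]
    N3 x:[56/3,64/3] y:[46/3,53/3] z:[31/2,19] -> miss, prune
    N6 x:[58/3,62/3] y:[17,61/3] z:[41/2,26] -> miss, prune
  N5 x:[37/3,58/3] y:[62/3,25] z:[19/2,31/2] -> miss, prune
  N7 x:[34/3,19] y:[53/3,21] z:[29/2,57/2] -> hit [53/3,19], descend [4, 8]
    N4 x:[34/3,53/3] y:[55/3,20] z:[51/2,57/2] -> miss, prune
    N8 x:[13,19] y:[53/3,21] z:[29/2,35/2] -> miss, prune

Summary -> nodes [0, 1, 2, 3, 6, 5, 7, 4, 8]; box-tests=9; leaf-entries=0; first=miss

== RESULT ==
0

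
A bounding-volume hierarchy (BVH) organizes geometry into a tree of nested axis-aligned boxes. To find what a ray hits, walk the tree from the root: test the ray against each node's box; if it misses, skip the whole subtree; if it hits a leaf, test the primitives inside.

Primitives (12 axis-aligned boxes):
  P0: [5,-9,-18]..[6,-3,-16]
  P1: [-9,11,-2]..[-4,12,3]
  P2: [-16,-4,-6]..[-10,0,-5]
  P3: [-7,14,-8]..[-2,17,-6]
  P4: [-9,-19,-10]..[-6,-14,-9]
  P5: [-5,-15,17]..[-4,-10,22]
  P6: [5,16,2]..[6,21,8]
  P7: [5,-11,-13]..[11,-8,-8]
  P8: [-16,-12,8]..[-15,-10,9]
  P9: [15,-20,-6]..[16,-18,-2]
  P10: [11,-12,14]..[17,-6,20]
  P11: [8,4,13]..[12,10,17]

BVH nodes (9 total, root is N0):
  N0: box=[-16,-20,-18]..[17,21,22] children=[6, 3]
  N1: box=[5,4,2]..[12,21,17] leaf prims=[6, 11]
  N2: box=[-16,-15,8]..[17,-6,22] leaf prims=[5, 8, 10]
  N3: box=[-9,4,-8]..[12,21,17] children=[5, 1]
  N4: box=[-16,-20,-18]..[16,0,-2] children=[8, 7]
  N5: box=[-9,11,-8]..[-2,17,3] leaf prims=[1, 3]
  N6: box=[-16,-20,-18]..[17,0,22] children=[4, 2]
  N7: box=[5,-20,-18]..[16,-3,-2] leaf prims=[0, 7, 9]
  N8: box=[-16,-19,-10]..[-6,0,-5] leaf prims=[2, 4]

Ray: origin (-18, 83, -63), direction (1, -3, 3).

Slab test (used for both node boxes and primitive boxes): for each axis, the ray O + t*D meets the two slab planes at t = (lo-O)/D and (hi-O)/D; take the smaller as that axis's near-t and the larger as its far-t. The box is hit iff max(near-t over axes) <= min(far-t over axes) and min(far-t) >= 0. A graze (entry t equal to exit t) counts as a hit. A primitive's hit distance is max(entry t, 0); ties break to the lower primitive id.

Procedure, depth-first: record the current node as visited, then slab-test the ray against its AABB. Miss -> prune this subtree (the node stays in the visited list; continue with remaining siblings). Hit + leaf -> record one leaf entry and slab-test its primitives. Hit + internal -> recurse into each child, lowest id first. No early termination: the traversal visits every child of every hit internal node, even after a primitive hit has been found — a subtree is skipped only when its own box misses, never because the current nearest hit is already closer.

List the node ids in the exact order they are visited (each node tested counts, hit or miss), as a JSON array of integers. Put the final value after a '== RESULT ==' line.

Trace the traversal:
N0 x:[2,35] y:[62/3,103/3] z:[15,85/3] -> hit [62/3,85/3], descend [3, 6]
  N3 x:[9,30] y:[62/3,79/3] z:[55/3,80/3] -> hit [62/3,79/3], descend [1, 5]
    N1 x:[23,30] y:[62/3,79/3] z:[65/3,80/3] -> hit [23,79/3] leaf, test {P6(miss), P11@t=26}
    N5 x:[9,16] y:[22,24] z:[55/3,22] -> miss, prune
  N6 x:[2,35] y:[83/3,103/3] z:[15,85/3] -> hit [83/3,85/3], descend [2, 4]
    N2 x:[2,35] y:[89/3,98/3] z:[71/3,85/3] -> miss, prune
    N4 x:[2,34] y:[83/3,103/3] z:[15,61/3] -> miss, prune

Visited [0, 3, 1, 5, 6, 2, 4]. Tests: 7 box, 1 leaf. Nearest: P11.

== RESULT ==
[0, 3, 1, 5, 6, 2, 4]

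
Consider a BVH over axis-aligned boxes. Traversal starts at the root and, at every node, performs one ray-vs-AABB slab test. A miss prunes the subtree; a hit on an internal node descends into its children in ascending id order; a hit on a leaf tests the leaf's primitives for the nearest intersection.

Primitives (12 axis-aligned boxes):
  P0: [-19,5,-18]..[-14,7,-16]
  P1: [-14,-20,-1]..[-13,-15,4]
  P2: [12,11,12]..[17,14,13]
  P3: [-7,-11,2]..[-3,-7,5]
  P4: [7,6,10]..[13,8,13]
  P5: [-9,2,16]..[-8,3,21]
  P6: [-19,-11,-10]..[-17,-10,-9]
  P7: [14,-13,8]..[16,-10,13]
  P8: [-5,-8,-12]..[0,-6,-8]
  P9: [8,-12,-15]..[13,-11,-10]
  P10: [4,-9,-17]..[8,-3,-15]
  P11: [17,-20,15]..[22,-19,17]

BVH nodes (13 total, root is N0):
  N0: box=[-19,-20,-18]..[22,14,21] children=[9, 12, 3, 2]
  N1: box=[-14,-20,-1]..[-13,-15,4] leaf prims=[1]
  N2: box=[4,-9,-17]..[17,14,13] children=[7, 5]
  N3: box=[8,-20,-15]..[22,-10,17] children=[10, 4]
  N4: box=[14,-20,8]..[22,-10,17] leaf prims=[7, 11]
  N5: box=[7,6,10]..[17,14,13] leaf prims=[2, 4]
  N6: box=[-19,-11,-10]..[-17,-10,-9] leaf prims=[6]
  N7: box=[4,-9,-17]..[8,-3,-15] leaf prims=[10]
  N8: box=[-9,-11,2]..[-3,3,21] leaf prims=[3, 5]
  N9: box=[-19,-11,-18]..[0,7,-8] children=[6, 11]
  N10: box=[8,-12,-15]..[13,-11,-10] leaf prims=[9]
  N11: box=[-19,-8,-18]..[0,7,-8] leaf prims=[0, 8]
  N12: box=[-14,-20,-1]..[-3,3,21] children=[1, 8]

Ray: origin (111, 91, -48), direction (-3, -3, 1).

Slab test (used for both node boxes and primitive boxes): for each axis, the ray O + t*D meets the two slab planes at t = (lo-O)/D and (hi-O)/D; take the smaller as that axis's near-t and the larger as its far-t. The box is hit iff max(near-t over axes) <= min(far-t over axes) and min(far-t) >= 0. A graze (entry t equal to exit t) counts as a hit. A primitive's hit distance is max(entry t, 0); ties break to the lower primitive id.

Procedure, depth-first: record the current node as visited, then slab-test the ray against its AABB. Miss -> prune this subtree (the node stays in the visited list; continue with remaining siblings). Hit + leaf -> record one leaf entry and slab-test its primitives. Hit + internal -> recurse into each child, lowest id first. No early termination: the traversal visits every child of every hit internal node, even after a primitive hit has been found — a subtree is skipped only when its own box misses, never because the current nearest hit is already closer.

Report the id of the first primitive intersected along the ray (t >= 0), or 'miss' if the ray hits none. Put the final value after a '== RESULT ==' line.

Trace the traversal:
N0 x:[89/3,130/3] y:[77/3,37] z:[30,69] -> hit [30,37], descend [2, 3, 9, 12]
  N2 x:[94/3,107/3] y:[77/3,100/3] z:[31,61] -> hit [94/3,100/3], descend [5, 7]
    N5 x:[94/3,104/3] y:[77/3,85/3] z:[58,61] -> miss, prune
    N7 x:[103/3,107/3] y:[94/3,100/3] z:[31,33] -> miss, prune
  N3 x:[89/3,103/3] y:[101/3,37] z:[33,65] -> hit [101/3,103/3], descend [4, 10]
    N4 x:[89/3,97/3] y:[101/3,37] z:[56,65] -> miss, prune
    N10 x:[98/3,103/3] y:[34,103/3] z:[33,38] -> hit [34,103/3] leaf, test {P9@t=34}
  N9 x:[37,130/3] y:[28,34] z:[30,40] -> miss, prune
  N12 x:[38,125/3] y:[88/3,37] z:[47,69] -> miss, prune

Summary -> nodes [0, 2, 5, 7, 3, 4, 10, 9, 12]; box-tests=9; leaf-entries=1; first=P9

== RESULT ==
9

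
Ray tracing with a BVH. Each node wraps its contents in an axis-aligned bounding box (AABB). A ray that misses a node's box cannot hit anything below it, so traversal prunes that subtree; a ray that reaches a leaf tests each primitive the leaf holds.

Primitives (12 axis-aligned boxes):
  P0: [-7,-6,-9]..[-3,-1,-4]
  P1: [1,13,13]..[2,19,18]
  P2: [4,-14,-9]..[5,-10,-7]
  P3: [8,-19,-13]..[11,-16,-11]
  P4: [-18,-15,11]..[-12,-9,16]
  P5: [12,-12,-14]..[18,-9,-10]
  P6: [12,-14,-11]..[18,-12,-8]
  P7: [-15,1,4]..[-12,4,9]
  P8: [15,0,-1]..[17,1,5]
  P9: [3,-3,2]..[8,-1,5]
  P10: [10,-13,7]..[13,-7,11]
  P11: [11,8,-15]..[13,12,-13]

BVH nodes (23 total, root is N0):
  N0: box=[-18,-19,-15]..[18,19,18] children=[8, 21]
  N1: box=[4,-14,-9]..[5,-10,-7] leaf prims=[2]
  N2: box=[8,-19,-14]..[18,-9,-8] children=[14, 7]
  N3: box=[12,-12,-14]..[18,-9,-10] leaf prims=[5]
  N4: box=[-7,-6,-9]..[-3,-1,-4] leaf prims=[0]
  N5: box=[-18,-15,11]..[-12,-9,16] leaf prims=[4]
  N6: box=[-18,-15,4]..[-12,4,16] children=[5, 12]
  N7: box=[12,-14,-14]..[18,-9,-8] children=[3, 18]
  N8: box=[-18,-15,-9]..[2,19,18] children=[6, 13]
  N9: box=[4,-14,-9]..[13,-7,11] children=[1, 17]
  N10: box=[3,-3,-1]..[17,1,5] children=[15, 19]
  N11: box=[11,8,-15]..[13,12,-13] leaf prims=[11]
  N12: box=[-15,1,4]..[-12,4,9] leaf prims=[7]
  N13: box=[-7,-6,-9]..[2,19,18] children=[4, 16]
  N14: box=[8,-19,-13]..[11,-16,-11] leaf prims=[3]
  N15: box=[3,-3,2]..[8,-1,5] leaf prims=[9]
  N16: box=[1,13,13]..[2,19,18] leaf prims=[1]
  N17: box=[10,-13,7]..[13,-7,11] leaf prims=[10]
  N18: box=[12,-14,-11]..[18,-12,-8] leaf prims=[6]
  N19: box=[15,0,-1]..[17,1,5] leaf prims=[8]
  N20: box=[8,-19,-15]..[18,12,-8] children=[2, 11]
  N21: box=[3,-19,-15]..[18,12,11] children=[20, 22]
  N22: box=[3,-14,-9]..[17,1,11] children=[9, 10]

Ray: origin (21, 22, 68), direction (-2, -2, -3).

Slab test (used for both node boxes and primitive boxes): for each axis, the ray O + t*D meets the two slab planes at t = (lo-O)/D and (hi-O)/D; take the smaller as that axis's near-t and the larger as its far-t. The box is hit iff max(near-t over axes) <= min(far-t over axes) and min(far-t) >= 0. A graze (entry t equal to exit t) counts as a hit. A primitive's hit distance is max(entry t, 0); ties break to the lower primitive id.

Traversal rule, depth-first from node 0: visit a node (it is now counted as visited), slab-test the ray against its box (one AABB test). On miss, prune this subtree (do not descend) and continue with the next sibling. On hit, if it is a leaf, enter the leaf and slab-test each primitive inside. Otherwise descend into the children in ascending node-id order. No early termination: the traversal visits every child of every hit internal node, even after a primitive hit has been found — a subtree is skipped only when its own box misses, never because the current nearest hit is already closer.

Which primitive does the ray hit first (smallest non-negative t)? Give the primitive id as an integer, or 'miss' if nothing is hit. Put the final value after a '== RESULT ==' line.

Trace the traversal:
N0 x:[3/2,39/2] y:[3/2,41/2] z:[50/3,83/3] -> hit [50/3,39/2], descend [8, 21]
  N8 x:[19/2,39/2] y:[3/2,37/2] z:[50/3,77/3] -> hit [50/3,37/2], descend [6, 13]
    N6 x:[33/2,39/2] y:[9,37/2] z:[52/3,64/3] -> hit [52/3,37/2], descend [5, 12]
      N5 x:[33/2,39/2] y:[31/2,37/2] z:[52/3,19] -> hit [52/3,37/2] leaf, test {P4@t=52/3}
      N12 x:[33/2,18] y:[9,21/2] z:[59/3,64/3] -> miss, prune
    N13 x:[19/2,14] y:[3/2,14] z:[50/3,77/3] -> miss, prune
  N21 x:[3/2,9] y:[5,41/2] z:[19,83/3] -> miss, prune

Visited [0, 8, 6, 5, 12, 13, 21]. Tests: 7 box, 1 leaf. Nearest: P4.

== RESULT ==
4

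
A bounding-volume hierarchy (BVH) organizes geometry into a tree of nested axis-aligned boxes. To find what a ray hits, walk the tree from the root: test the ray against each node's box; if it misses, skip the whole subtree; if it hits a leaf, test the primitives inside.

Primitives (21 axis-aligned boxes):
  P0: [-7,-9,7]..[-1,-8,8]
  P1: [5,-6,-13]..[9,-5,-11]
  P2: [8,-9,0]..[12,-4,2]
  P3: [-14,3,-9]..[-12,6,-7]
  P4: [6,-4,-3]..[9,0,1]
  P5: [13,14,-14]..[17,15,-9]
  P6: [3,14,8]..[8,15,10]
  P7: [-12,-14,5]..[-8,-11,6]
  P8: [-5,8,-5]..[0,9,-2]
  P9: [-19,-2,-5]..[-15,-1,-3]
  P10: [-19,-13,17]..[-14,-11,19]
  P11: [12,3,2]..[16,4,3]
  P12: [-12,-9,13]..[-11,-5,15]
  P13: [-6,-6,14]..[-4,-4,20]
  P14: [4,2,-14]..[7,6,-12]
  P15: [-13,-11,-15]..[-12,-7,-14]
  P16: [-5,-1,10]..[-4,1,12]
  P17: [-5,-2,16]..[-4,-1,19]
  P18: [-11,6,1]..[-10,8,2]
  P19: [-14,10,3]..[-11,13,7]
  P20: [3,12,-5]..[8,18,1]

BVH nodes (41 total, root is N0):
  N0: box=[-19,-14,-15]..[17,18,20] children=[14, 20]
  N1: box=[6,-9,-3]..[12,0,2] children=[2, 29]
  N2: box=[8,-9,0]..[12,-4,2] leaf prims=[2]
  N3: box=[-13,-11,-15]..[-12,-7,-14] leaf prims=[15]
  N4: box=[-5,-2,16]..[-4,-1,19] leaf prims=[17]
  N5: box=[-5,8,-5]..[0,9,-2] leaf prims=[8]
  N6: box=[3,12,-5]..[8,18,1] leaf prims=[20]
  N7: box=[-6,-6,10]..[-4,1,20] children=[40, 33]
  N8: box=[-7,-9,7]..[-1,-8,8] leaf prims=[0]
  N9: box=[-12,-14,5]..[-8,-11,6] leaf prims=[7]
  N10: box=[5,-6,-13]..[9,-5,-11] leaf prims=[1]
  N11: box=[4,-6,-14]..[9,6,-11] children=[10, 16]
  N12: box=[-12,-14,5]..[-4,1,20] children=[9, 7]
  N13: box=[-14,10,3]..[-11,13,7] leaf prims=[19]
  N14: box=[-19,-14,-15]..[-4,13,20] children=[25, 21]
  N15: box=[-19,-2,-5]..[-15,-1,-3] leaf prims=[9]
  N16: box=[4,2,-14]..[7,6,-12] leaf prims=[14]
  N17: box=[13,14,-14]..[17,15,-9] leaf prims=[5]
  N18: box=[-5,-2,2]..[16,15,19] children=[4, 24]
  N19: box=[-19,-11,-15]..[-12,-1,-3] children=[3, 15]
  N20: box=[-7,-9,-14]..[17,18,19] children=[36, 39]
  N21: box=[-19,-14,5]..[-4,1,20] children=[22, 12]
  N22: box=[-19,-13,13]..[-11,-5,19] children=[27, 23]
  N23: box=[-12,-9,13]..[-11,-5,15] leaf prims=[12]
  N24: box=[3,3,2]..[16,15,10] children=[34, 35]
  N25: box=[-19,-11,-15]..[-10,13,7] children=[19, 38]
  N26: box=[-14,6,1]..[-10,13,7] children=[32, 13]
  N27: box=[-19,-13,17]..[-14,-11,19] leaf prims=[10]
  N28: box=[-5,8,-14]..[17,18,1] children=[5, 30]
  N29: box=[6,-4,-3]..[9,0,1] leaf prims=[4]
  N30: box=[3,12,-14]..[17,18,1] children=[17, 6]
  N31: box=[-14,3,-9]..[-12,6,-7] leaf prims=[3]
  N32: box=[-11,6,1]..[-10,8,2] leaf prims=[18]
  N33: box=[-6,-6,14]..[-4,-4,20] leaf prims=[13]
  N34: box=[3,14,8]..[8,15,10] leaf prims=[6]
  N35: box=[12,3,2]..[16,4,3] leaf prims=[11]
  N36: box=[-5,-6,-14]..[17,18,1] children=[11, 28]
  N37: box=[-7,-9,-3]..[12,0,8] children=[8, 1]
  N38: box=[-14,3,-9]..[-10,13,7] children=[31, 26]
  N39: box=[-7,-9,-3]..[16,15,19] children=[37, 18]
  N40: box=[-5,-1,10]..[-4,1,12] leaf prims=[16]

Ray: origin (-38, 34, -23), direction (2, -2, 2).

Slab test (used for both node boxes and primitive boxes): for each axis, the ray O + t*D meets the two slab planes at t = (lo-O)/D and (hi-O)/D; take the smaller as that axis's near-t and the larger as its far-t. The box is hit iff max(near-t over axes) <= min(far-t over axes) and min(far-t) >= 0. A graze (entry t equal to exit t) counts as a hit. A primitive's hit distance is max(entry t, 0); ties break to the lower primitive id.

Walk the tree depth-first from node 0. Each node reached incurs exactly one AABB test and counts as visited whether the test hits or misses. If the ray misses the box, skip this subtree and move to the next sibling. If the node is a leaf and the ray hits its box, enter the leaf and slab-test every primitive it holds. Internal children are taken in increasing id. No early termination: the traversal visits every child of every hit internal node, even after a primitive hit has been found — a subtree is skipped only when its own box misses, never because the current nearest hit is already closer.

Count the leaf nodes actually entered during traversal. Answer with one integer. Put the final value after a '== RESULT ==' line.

Trace the traversal:
N0 x:[19/2,55/2] y:[8,24] z:[4,43/2] -> hit [19/2,43/2], descend [14, 20]
  N14 x:[19/2,17] y:[21/2,24] z:[4,43/2] -> hit [21/2,17], descend [21, 25]
    N21 x:[19/2,17] y:[33/2,24] z:[14,43/2] -> hit [33/2,17], descend [12, 22]
      N12 x:[13,17] y:[33/2,24] z:[14,43/2] -> hit [33/2,17], descend [7, 9]
        N7 x:[16,17] y:[33/2,20] z:[33/2,43/2] -> hit [33/2,17], descend [33, 40]
          N33 x:[16,17] y:[19,20] z:[37/2,43/2] -> miss, prune
          N40 x:[33/2,17] y:[33/2,35/2] z:[33/2,35/2] -> hit [33/2,17] leaf, test {P16@t=33/2}
        N9 x:[13,15] y:[45/2,24] z:[14,29/2] -> miss, prune
      N22 x:[19/2,27/2] y:[39/2,47/2] z:[18,21] -> miss, prune
    N25 x:[19/2,14] y:[21/2,45/2] z:[4,15] -> hit [21/2,14], descend [19, 38]
      N19 x:[19/2,13] y:[35/2,45/2] z:[4,10] -> miss, prune
      N38 x:[12,14] y:[21/2,31/2] z:[7,15] -> hit [12,14], descend [26, 31]
        N26 x:[12,14] y:[21/2,14] z:[12,15] -> hit [12,14], descend [13, 32]
          N13 x:[12,27/2] y:[21/2,12] z:[13,15] -> miss, prune
          N32 x:[27/2,14] y:[13,14] z:[12,25/2] -> miss, prune
        N31 x:[12,13] y:[14,31/2] z:[7,8] -> miss, prune
  N20 x:[31/2,55/2] y:[8,43/2] z:[9/2,21] -> hit [31/2,21], descend [36, 39]
    N36 x:[33/2,55/2] y:[8,20] z:[9/2,12] -> miss, prune
    N39 x:[31/2,27] y:[19/2,43/2] z:[10,21] -> hit [31/2,21], descend [18, 37]
      N18 x:[33/2,27] y:[19/2,18] z:[25/2,21] -> hit [33/2,18], descend [4, 24]
        N4 x:[33/2,17] y:[35/2,18] z:[39/2,21] -> miss, prune
        N24 x:[41/2,27] y:[19/2,31/2] z:[25/2,33/2] -> miss, prune
      N37 x:[31/2,25] y:[17,43/2] z:[10,31/2] -> miss, prune

Visited [0, 14, 21, 12, 7, 33, 40, 9, 22, 25, 19, 38, 26, 13, 32, 31, 20, 36, 39, 18, 4, 24, 37]. Tests: 23 box, 1 leaf. Nearest: P16.

== RESULT ==
1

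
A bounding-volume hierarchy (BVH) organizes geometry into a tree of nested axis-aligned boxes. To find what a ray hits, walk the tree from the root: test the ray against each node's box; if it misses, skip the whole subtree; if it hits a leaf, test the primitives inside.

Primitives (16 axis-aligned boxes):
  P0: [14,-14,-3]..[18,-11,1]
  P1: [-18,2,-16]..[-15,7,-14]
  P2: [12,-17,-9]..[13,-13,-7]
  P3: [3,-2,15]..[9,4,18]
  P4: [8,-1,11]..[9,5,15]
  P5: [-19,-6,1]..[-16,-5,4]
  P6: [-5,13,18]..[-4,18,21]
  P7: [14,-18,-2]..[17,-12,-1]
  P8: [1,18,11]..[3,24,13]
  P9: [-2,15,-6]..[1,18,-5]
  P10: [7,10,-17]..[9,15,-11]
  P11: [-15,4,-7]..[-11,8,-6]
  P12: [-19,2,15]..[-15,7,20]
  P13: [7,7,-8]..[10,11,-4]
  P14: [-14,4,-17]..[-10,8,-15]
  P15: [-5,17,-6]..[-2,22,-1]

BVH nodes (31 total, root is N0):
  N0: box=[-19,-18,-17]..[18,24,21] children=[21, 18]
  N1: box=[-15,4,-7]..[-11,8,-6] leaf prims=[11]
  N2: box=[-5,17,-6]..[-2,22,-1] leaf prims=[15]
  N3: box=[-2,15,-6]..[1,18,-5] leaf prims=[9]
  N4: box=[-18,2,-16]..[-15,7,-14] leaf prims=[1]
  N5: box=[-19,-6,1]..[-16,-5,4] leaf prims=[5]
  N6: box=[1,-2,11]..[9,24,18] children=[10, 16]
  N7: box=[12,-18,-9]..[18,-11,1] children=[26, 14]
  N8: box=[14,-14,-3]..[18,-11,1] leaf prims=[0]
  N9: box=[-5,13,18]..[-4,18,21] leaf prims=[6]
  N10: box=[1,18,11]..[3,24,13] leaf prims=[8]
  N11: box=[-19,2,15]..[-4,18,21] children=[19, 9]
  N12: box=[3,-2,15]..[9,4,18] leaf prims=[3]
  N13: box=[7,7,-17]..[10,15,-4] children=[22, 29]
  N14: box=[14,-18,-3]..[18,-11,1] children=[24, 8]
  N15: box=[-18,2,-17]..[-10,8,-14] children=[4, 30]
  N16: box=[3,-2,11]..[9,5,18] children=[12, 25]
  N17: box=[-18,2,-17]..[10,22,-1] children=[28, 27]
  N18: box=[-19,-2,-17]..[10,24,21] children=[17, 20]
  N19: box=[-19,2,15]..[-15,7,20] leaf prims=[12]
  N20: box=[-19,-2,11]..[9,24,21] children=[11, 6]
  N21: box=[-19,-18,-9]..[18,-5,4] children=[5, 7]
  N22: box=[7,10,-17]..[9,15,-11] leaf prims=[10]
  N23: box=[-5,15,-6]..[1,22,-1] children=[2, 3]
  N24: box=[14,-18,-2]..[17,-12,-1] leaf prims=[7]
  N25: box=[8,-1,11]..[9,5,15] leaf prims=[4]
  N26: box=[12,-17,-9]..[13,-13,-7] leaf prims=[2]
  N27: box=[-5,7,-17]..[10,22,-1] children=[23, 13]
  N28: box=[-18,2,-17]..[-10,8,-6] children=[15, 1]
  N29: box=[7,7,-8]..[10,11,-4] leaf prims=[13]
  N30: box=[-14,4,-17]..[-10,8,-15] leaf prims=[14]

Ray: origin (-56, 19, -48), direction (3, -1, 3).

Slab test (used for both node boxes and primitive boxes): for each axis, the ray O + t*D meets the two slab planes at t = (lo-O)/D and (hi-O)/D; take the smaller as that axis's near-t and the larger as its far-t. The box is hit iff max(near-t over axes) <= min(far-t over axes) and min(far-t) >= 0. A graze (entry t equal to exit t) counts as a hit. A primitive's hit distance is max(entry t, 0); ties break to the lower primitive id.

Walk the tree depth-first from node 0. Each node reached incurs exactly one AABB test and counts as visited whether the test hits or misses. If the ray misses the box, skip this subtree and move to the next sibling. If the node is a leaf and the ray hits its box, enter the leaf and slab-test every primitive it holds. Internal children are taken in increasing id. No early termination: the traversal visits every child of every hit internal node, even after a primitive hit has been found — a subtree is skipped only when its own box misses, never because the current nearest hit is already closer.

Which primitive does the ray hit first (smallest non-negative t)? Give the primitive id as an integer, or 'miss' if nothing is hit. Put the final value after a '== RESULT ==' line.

Traverse from the root:
N0 x:[37/3,74/3] y:[-5,37] z:[31/3,23] -> hit [37/3,23], descend [18, 21]
  N18 x:[37/3,22] y:[-5,21] z:[31/3,23] -> hit [37/3,21], descend [17, 20]
    N17 x:[38/3,22] y:[-3,17] z:[31/3,47/3] -> hit [38/3,47/3], descend [27, 28]
      N27 x:[17,22] y:[-3,12] z:[31/3,47/3] -> miss, prune
      N28 x:[38/3,46/3] y:[11,17] z:[31/3,14] -> hit [38/3,14], descend [1, 15]
        N1 x:[41/3,15] y:[11,15] z:[41/3,14] -> hit [41/3,14] leaf, test {P11@t=41/3}
        N15 x:[38/3,46/3] y:[11,17] z:[31/3,34/3] -> miss, prune
    N20 x:[37/3,65/3] y:[-5,21] z:[59/3,23] -> hit [59/3,21], descend [6, 11]
      N6 x:[19,65/3] y:[-5,21] z:[59/3,22] -> hit [59/3,21], descend [10, 16]
        N10 x:[19,59/3] y:[-5,1] z:[59/3,61/3] -> miss, prune
        N16 x:[59/3,65/3] y:[14,21] z:[59/3,22] -> hit [59/3,21], descend [12, 25]
          N12 x:[59/3,65/3] y:[15,21] z:[21,22] -> hit [21,21] leaf, test {P3@t=21}
          N25 x:[64/3,65/3] y:[14,20] z:[59/3,21] -> miss, prune
      N11 x:[37/3,52/3] y:[1,17] z:[21,23] -> miss, prune
  N21 x:[37/3,74/3] y:[24,37] z:[13,52/3] -> miss, prune

order=[0, 18, 17, 27, 28, 1, 15, 20, 6, 10, 16, 12, 25, 11, 21]  |boxes|=15  |leaves|=2  hit=P11

== RESULT ==
11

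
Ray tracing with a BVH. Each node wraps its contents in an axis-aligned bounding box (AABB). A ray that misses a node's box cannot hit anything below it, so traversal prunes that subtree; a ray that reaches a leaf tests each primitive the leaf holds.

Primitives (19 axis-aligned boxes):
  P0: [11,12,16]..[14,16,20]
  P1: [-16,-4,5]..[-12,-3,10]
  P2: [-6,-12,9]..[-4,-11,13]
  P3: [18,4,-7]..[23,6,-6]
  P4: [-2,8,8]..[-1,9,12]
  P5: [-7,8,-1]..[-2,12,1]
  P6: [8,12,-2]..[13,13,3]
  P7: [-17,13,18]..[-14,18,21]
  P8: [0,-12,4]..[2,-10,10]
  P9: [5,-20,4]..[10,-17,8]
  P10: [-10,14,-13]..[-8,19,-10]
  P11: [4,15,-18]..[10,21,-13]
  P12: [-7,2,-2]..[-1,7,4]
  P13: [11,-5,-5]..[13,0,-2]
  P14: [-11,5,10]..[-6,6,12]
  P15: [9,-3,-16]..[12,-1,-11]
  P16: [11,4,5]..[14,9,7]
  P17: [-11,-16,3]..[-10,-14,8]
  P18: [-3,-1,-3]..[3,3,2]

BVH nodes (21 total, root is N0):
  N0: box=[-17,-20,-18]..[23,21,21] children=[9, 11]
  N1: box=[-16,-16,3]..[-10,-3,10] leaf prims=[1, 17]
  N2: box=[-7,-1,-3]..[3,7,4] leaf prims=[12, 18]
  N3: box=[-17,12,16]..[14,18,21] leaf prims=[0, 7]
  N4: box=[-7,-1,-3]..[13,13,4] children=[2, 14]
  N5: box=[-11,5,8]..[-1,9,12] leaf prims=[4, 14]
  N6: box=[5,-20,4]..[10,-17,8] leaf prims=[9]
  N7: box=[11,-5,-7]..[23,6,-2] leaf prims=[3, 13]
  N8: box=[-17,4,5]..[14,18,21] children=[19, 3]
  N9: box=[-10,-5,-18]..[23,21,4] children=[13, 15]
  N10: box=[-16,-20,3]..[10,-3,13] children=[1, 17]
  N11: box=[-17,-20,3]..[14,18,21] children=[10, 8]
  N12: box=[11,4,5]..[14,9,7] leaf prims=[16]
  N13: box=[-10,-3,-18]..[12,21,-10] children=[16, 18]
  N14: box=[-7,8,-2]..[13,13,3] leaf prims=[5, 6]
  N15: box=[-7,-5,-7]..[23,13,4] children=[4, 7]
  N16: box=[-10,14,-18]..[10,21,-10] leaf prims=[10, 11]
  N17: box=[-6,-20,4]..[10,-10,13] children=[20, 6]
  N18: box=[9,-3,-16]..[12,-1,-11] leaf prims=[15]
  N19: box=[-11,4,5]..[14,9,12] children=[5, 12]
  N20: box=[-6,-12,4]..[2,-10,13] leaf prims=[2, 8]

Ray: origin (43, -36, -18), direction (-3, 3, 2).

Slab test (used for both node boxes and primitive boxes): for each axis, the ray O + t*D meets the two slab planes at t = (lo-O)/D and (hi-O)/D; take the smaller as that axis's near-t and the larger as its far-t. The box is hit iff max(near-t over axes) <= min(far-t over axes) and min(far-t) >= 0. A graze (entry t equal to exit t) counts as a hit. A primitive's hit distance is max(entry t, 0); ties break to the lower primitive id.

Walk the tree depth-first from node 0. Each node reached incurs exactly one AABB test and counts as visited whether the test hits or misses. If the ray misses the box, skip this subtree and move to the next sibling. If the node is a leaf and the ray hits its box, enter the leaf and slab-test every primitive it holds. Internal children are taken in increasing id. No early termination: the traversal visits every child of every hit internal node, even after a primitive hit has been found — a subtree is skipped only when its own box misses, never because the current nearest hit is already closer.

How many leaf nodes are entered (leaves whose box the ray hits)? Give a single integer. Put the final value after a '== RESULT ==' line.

Walk:
N0 x:[20/3,20] y:[16/3,19] z:[0,39/2] -> hit [20/3,19], descend [9, 11]
  N9 x:[20/3,53/3] y:[31/3,19] z:[0,11] -> hit [31/3,11], descend [13, 15]
    N13 x:[31/3,53/3] y:[11,19] z:[0,4] -> miss, prune
    N15 x:[20/3,50/3] y:[31/3,49/3] z:[11/2,11] -> hit [31/3,11], descend [4, 7]
      N4 x:[10,50/3] y:[35/3,49/3] z:[15/2,11] -> miss, prune
      N7 x:[20/3,32/3] y:[31/3,14] z:[11/2,8] -> miss, prune
  N11 x:[29/3,20] y:[16/3,18] z:[21/2,39/2] -> hit [21/2,18], descend [8, 10]
    N8 x:[29/3,20] y:[40/3,18] z:[23/2,39/2] -> hit [40/3,18], descend [3, 19]
      N3 x:[29/3,20] y:[16,18] z:[17,39/2] -> hit [17,18] leaf, test {P0(miss), P7(miss)}
      N19 x:[29/3,18] y:[40/3,15] z:[23/2,15] -> hit [40/3,15], descend [5, 12]
        N5 x:[44/3,18] y:[41/3,15] z:[13,15] -> hit [44/3,15] leaf, test {P4@t=44/3, P14(miss)}
        N12 x:[29/3,32/3] y:[40/3,15] z:[23/2,25/2] -> miss, prune
    N10 x:[11,59/3] y:[16/3,11] z:[21/2,31/2] -> hit [11,11], descend [1, 17]
      N1 x:[53/3,59/3] y:[20/3,11] z:[21/2,14] -> miss, prune
      N17 x:[11,49/3] y:[16/3,26/3] z:[11,31/2] -> miss, prune

order=[0, 9, 13, 15, 4, 7, 11, 8, 3, 19, 5, 12, 10, 1, 17]  |boxes|=15  |leaves|=2  hit=P4

== RESULT ==
2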